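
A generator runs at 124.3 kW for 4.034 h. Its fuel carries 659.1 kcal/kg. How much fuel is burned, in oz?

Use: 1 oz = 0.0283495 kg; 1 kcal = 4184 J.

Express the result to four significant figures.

2.309×10⁴ oz

124.3 kW → 124300 W
4.034 h → 14522.4 s
E = P × t = 124300 × 14522.4 = 1.80513×10⁹ J
659.1 kcal/kg → 2.75767×10⁶ J/kg
m = E / e_s = 1.80513×10⁹ / 2.75767×10⁶ = 654.585 kg
In oz: 654.585 / 0.0283495 = 23089.8 oz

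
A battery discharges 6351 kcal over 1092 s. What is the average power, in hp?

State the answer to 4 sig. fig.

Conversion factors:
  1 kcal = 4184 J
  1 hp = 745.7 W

32.63 hp

6351 kcal × 4184 = 2.65726×10⁷ J
P = E / t = 2.65726×10⁷ J / 1092 s = 24333.9 W
24333.9 W ÷ (745.7 W/hp) = 32.6323 hp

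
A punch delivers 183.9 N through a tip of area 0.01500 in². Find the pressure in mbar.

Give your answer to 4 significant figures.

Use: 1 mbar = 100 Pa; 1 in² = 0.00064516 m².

1.900×10⁵ mbar

0.01500 in² × 0.00064516 → 9.6774×10⁻⁶ m²
P = F / A = 183.9 N / 9.6774×10⁻⁶ m² = 1.9003×10⁷ Pa
1.9003×10⁷ Pa ÷ (100 Pa/mbar) = 190030 mbar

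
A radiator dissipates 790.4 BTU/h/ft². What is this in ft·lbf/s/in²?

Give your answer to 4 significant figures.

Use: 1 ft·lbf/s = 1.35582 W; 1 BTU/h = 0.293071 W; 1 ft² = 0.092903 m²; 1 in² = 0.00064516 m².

1.186 ft·lbf/s/in²

790.4 BTU/h/ft² × 0.293071 W/BTU/h ÷ 0.092903 m²/ft² = 2493.39 W/m²
2493.39 W/m² ÷ 1.35582 W/ft·lbf/s × 0.00064516 m²/in² = 1.18647 ft·lbf/s/in²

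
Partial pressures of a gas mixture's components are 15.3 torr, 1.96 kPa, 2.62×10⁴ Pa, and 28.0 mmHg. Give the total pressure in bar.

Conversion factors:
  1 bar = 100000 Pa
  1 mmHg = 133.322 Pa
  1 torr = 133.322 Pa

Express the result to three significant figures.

15.3 torr × 133.322 → 2039.83 Pa
1.96 kPa × 1000 → 1960 Pa
2.62×10⁴ Pa (already Pa)
28.0 mmHg × 133.322 → 3733.02 Pa
Total: 2039.83 + 1960 + 26200 + 3733.02 = 33932.8 Pa
In bar: 33932.8 / 100000 = 0.339328 bar

0.339 bar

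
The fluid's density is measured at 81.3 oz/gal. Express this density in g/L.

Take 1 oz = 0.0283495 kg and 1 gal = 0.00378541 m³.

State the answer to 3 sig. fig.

609 g/L

81.3 oz/gal × 0.0283495 kg/oz ÷ 0.00378541 m³/gal = 608.868 kg/m³
608.868 kg/m³ ÷ 0.001 kg/g × 0.001 m³/L = 608.868 g/L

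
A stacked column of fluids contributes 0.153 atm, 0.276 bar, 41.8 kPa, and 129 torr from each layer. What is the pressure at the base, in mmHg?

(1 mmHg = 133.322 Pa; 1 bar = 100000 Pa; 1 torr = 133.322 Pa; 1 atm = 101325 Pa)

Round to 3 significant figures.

0.153 atm × 101325 = 15502.7 Pa
0.276 bar × 100000 = 27600 Pa
41.8 kPa × 1000 = 41800 Pa
129 torr × 133.322 = 17198.5 Pa
Total: 15502.7 + 27600 + 41800 + 17198.5 = 102101 Pa
In mmHg: 102101 / 133.322 = 765.823 mmHg

766 mmHg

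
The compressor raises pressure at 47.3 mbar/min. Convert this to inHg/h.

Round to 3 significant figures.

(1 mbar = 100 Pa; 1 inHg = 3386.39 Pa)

47.3 mbar/min × 100 Pa/mbar ÷ 60 s/min = 78.8333 Pa/s
78.8333 Pa/s ÷ 3386.39 Pa/inHg × 3600 s/h = 83.806 inHg/h

83.8 inHg/h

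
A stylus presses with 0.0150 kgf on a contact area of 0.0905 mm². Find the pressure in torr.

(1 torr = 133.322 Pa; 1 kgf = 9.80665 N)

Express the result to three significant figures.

0.0150 kgf × 9.80665 = 0.1471 N
0.0905 mm² × 10⁻⁶ = 9.05×10⁻⁸ m²
P = F / A = 0.1471 N / 9.05×10⁻⁸ m² = 1.62541×10⁶ Pa
1.62541×10⁶ Pa ÷ (133.322 Pa/torr) = 12191.6 torr

1.22×10⁴ torr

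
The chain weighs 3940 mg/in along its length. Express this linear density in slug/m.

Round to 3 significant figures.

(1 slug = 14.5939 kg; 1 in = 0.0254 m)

3940 mg/in × 10⁻⁶ kg/mg ÷ 0.0254 m/in = 0.155118 kg/m
0.155118 kg/m ÷ 14.5939 kg/slug = 0.010629 slug/m

0.0106 slug/m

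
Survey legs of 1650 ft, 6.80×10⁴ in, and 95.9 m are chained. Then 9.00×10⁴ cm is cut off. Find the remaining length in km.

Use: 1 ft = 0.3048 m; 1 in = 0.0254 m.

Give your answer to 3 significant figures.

1650 ft × 0.3048 = 502.92 m
6.80×10⁴ in × 0.0254 = 1727.2 m
95.9 m (already m)
9.00×10⁴ cm × 0.01 = 900 m
Result: 502.92 + 1727.2 + 95.9 − 900 = 1426.02 m
In km: 1426.02 / 1000 = 1.42602 km

1.43 km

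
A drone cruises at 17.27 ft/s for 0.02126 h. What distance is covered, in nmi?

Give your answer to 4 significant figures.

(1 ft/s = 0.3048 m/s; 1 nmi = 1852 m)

0.2175 nmi

17.27 ft/s × 0.3048 = 5.2639 m/s
0.02126 h × 3600 = 76.536 s
d = v × t = 5.2639 m/s × 76.536 s = 402.878 m
402.878 m ÷ (1852 m/nmi) = 0.217537 nmi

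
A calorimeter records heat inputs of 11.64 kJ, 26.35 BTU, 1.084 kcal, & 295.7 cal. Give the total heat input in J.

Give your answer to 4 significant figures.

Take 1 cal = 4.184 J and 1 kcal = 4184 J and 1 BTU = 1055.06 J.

11.64 kJ × 1000 → 11640 J
26.35 BTU × 1055.06 → 27800.8 J
1.084 kcal × 4184 → 4535.46 J
295.7 cal × 4.184 → 1237.21 J
Combined: 11640 + 27800.8 + 4535.46 + 1237.21 = 45213.5 J

4.521×10⁴ J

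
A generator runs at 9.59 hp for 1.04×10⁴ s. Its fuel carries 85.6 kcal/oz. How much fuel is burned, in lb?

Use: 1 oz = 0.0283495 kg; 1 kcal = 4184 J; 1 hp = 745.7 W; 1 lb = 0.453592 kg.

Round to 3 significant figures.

9.59 hp → 7151.26 W
E = P × t = 7151.26 × 10400 = 7.43731×10⁷ J
85.6 kcal/oz → 1.26334×10⁷ J/kg
m = E / e_s = 7.43731×10⁷ / 1.26334×10⁷ = 5.88702 kg
In lb: 5.88702 / 0.453592 = 12.9787 lb

13.0 lb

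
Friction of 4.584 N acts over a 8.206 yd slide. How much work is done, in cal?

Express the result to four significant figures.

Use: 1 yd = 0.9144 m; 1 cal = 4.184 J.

8.221 cal

8.206 yd × 0.9144 → 7.50357 m
W = F × d = 4.584 N × 7.50357 m = 34.3964 J
34.3964 J ÷ (4.184 J/cal) = 8.22094 cal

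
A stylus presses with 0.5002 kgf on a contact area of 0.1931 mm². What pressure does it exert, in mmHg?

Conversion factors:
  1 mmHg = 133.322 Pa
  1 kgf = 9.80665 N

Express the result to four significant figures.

1.905×10⁵ mmHg

0.5002 kgf × 9.80665 → 4.90529 N
0.1931 mm² × 10⁻⁶ → 1.931×10⁻⁷ m²
P = F / A = 4.90529 N / 1.931×10⁻⁷ m² = 2.54028×10⁷ Pa
2.54028×10⁷ Pa ÷ (133.322 Pa/mmHg) = 190537 mmHg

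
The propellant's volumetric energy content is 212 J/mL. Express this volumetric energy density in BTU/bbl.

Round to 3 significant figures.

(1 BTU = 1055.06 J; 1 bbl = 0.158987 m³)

212 J/mL ÷ 10⁻⁶ m³/mL = 2.12×10⁸ J/m³
2.12×10⁸ J/m³ ÷ 1055.06 J/BTU × 0.158987 m³/bbl = 31946.3 BTU/bbl

3.19×10⁴ BTU/bbl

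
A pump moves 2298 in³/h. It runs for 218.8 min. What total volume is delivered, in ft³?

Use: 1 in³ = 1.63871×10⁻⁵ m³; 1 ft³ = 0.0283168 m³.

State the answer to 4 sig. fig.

2298 in³/h → 1.04604×10⁻⁵ m³/s
218.8 min → 13128 s
V = Q × t = 1.04604×10⁻⁵ × 13128 = 0.137324 m³
In ft³: 0.137324 / 0.0283168 = 4.84956 ft³

4.850 ft³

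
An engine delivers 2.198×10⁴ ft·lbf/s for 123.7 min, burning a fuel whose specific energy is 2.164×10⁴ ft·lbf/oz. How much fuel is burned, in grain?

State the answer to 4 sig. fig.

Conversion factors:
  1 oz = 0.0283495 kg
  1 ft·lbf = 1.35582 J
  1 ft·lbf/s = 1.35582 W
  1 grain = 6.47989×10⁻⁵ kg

2.198×10⁴ ft·lbf/s → 29800.9 W
123.7 min → 7422 s
E = P × t = 29800.9 × 7422 = 2.21182×10⁸ J
2.164×10⁴ ft·lbf/oz → 1.03494×10⁶ J/kg
m = E / e_s = 2.21182×10⁸ / 1.03494×10⁶ = 213.715 kg
In grain: 213.715 / 6.47989×10⁻⁵ = 3.29813×10⁶ grain

3.298×10⁶ grain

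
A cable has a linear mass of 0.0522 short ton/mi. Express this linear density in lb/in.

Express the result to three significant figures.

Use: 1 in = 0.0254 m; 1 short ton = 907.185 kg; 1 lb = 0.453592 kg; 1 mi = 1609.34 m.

0.0522 short ton/mi × 907.185 kg/short ton ÷ 1609.34 m/mi = 0.0294251 kg/m
0.0294251 kg/m ÷ 0.453592 kg/lb × 0.0254 m/in = 0.00164773 lb/in

0.00165 lb/in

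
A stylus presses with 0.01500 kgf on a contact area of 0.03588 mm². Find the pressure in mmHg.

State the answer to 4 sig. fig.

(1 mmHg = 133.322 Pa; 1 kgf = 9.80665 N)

0.01500 kgf × 9.80665 = 0.1471 N
0.03588 mm² × 10⁻⁶ = 3.588×10⁻⁸ m²
P = F / A = 0.1471 N / 3.588×10⁻⁸ m² = 4.09978×10⁶ Pa
4.09978×10⁶ Pa ÷ (133.322 Pa/mmHg) = 30751 mmHg

3.075×10⁴ mmHg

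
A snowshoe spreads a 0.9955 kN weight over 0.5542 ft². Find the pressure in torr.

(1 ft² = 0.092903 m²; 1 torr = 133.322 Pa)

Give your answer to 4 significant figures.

0.9955 kN × 1000 = 995.5 N
0.5542 ft² × 0.092903 = 0.0514868 m²
P = F / A = 995.5 N / 0.0514868 m² = 19335.1 Pa
19335.1 Pa ÷ (133.322 Pa/torr) = 145.026 torr

145.0 torr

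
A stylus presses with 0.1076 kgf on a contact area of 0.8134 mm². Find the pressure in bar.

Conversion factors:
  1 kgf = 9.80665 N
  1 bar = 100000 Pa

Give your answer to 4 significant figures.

12.97 bar

0.1076 kgf × 9.80665 → 1.0552 N
0.8134 mm² × 10⁻⁶ → 8.134×10⁻⁷ m²
P = F / A = 1.0552 N / 8.134×10⁻⁷ m² = 1.29727×10⁶ Pa
1.29727×10⁶ Pa ÷ (100000 Pa/bar) = 12.9727 bar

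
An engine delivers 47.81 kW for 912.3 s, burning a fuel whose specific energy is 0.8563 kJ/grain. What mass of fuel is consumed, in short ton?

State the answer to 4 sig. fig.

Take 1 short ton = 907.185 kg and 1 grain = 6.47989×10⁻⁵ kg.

47.81 kW → 47810 W
E = P × t = 47810 × 912.3 = 4.36171×10⁷ J
0.8563 kJ/grain → 1.32147×10⁷ J/kg
m = E / e_s = 4.36171×10⁷ / 1.32147×10⁷ = 3.30065 kg
In short ton: 3.30065 / 907.185 = 0.00363834 short ton

0.003638 short ton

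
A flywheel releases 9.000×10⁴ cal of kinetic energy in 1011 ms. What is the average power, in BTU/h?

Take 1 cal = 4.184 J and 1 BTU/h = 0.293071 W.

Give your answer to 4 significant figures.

1.271×10⁶ BTU/h

9.000×10⁴ cal × 4.184 → 376560 J
1011 ms × 0.001 → 1.011 s
P = E / t = 376560 J / 1.011 s = 372463 W
372463 W ÷ (0.293071 W/BTU/h) = 1.2709×10⁶ BTU/h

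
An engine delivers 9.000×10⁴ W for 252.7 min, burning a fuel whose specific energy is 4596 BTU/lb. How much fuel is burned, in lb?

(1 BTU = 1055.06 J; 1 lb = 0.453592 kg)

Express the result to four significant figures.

281.4 lb

252.7 min → 15162 s
E = P × t = 90000 × 15162 = 1.36458×10⁹ J
4596 BTU/lb → 1.06903×10⁷ J/kg
m = E / e_s = 1.36458×10⁹ / 1.06903×10⁷ = 127.647 kg
In lb: 127.647 / 0.453592 = 281.414 lb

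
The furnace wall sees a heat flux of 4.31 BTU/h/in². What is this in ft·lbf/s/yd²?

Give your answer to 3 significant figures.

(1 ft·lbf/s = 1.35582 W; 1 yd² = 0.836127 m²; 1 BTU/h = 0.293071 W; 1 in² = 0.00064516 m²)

4.31 BTU/h/in² × 0.293071 W/BTU/h ÷ 0.00064516 m²/in² = 1957.86 W/m²
1957.86 W/m² ÷ 1.35582 W/ft·lbf/s × 0.836127 m²/yd² = 1207.4 ft·lbf/s/yd²

1210 ft·lbf/s/yd²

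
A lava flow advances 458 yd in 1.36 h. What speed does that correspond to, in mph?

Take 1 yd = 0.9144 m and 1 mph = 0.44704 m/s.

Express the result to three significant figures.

458 yd × 0.9144 → 418.795 m
1.36 h × 3600 → 4896 s
v = d / t = 418.795 m / 4896 s = 0.0855382 m/s
0.0855382 m/s ÷ (0.44704 m/s/mph) = 0.191344 mph

0.191 mph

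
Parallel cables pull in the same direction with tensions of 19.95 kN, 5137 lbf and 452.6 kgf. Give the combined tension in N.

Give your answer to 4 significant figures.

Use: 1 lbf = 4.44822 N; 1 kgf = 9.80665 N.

4.724×10⁴ N

19.95 kN × 1000 = 19950 N
5137 lbf × 4.44822 = 22850.5 N
452.6 kgf × 9.80665 = 4438.49 N
Sum: 19950 + 22850.5 + 4438.49 = 47239 N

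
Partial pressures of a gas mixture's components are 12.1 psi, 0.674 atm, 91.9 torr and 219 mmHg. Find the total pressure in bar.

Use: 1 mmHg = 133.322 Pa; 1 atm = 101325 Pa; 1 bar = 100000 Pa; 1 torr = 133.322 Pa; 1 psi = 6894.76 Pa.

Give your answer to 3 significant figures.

1.93 bar

12.1 psi × 6894.76 → 83426.6 Pa
0.674 atm × 101325 → 68293 Pa
91.9 torr × 133.322 → 12252.3 Pa
219 mmHg × 133.322 → 29197.5 Pa
Total: 83426.6 + 68293 + 12252.3 + 29197.5 = 193169 Pa
In bar: 193169 / 100000 = 1.93169 bar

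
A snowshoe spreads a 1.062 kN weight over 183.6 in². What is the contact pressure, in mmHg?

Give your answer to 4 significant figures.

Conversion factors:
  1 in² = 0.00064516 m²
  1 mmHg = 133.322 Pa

67.25 mmHg

1.062 kN × 1000 → 1062 N
183.6 in² × 0.00064516 → 0.118451 m²
P = F / A = 1062 N / 0.118451 m² = 8965.73 Pa
8965.73 Pa ÷ (133.322 Pa/mmHg) = 67.2487 mmHg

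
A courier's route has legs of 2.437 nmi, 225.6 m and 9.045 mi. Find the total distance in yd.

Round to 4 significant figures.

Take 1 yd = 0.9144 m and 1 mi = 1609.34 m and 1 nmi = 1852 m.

2.437 nmi × 1852 = 4513.32 m
225.6 m (already m)
9.045 mi × 1609.34 = 14556.5 m
Total: 4513.32 + 225.6 + 14556.5 = 19295.4 m
In yd: 19295.4 / 0.9144 = 21101.7 yd

2.110×10⁴ yd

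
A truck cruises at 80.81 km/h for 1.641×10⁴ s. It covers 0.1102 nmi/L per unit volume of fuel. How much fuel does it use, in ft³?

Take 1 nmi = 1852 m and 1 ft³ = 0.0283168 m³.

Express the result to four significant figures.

63.74 ft³

80.81 km/h → 22.4472 m/s
d = v × t = 22.4472 × 16410 = 368359 m
0.1102 nmi/L → 204090 m/m³
V = d / (distance per unit fuel) = 368359 / 204090 = 1.80489 m³
In ft³: 1.80489 / 0.0283168 = 63.7392 ft³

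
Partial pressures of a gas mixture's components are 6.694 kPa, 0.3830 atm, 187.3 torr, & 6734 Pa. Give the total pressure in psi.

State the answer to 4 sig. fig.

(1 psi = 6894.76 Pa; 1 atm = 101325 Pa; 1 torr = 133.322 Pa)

11.20 psi

6.694 kPa × 1000 = 6694 Pa
0.3830 atm × 101325 = 38807.5 Pa
187.3 torr × 133.322 = 24971.2 Pa
6734 Pa (already Pa)
Combined: 6694 + 38807.5 + 24971.2 + 6734 = 77206.7 Pa
In psi: 77206.7 / 6894.76 = 11.1979 psi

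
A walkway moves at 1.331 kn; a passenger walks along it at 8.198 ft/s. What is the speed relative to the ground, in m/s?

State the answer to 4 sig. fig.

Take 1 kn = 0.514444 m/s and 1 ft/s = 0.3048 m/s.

3.183 m/s

1.331 kn × 0.514444 → 0.684725 m/s
8.198 ft/s × 0.3048 → 2.49875 m/s
Combined: 0.684725 + 2.49875 = 3.18347 m/s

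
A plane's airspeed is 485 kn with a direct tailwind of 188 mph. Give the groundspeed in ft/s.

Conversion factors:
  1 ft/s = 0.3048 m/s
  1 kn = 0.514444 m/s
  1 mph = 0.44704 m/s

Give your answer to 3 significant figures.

1090 ft/s

485 kn × 0.514444 = 249.505 m/s
188 mph × 0.44704 = 84.0435 m/s
Total: 249.505 + 84.0435 = 333.548 m/s
In ft/s: 333.548 / 0.3048 = 1094.32 ft/s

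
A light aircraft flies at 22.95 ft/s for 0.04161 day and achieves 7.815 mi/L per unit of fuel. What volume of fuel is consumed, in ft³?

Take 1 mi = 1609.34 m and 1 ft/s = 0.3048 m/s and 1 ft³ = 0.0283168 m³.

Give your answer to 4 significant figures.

22.95 ft/s → 6.99516 m/s
0.04161 day → 3595.1 s
d = v × t = 6.99516 × 3595.1 = 25148.3 m
7.815 mi/L → 1.2577×10⁷ m/m³
V = d / (distance per unit fuel) = 25148.3 / 1.2577×10⁷ = 0.00199955 m³
In ft³: 0.00199955 / 0.0283168 = 0.0706136 ft³

0.07061 ft³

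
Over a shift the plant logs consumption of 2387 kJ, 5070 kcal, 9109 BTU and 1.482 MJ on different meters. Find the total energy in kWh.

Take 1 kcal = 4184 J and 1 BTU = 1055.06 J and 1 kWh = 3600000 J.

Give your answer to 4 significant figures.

2387 kJ × 1000 = 2.387×10⁶ J
5070 kcal × 4184 = 2.12129×10⁷ J
9109 BTU × 1055.06 = 9.61054×10⁶ J
1.482 MJ × 1000000 = 1.482×10⁶ J
Total: 2.387×10⁶ + 2.12129×10⁷ + 9.61054×10⁶ + 1.482×10⁶ = 3.46924×10⁷ J
In kWh: 3.46924×10⁷ / 3600000 = 9.63678 kWh

9.637 kWh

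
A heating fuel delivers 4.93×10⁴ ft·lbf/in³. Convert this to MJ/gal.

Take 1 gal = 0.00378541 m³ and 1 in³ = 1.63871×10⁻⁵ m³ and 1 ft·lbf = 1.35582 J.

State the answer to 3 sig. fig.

15.4 MJ/gal

4.93×10⁴ ft·lbf/in³ × 1.35582 J/ft·lbf ÷ 1.63871×10⁻⁵ m³/in³ = 4.07894×10⁹ J/m³
4.07894×10⁹ J/m³ ÷ 1000000 J/MJ × 0.00378541 m³/gal = 15.4405 MJ/gal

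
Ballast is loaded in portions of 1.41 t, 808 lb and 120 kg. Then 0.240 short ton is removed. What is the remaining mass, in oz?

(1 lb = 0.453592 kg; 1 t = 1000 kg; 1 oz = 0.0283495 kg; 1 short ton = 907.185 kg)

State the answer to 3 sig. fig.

5.92×10⁴ oz

1.41 t × 1000 = 1410 kg
808 lb × 0.453592 = 366.502 kg
120 kg (already kg)
0.240 short ton × 907.185 = 217.724 kg
Result: 1410 + 366.502 + 120 − 217.724 = 1678.78 kg
In oz: 1678.78 / 0.0283495 = 59217.3 oz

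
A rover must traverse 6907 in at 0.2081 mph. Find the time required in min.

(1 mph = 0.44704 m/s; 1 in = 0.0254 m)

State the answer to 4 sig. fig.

31.43 min

6907 in × 0.0254 → 175.438 m
0.2081 mph × 0.44704 → 0.093029 m/s
t = d / v = 175.438 m / 0.093029 m/s = 1885.84 s
1885.84 s ÷ (60 s/min) = 31.4307 min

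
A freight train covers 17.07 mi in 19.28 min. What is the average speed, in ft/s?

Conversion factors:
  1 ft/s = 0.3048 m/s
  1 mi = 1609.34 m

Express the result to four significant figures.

17.07 mi × 1609.34 → 27471.4 m
19.28 min × 60 → 1156.8 s
v = d / t = 27471.4 m / 1156.8 s = 23.7478 m/s
23.7478 m/s ÷ (0.3048 m/s/ft/s) = 77.9127 ft/s

77.91 ft/s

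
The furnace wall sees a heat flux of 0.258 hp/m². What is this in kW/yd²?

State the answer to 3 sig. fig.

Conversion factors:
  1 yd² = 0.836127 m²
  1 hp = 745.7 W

0.161 kW/yd²

0.258 hp/m² × 745.7 W/hp = 192.391 W/m²
192.391 W/m² ÷ 1000 W/kW × 0.836127 m²/yd² = 0.160863 kW/yd²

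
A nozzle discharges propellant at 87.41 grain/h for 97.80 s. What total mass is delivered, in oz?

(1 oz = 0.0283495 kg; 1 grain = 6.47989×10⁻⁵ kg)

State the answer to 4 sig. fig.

0.005428 oz

87.41 grain/h → 1.57335×10⁻⁶ kg/s
m = ṁ × t = 1.57335×10⁻⁶ × 97.8 = 1.53874×10⁻⁴ kg
In oz: 1.53874×10⁻⁴ / 0.0283495 = 0.00542775 oz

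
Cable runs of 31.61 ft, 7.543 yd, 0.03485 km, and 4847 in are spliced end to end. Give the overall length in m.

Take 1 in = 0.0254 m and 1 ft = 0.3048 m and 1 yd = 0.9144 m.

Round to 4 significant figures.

31.61 ft × 0.3048 = 9.63473 m
7.543 yd × 0.9144 = 6.89732 m
0.03485 km × 1000 = 34.85 m
4847 in × 0.0254 = 123.114 m
Total: 9.63473 + 6.89732 + 34.85 + 123.114 = 174.496 m

174.5 m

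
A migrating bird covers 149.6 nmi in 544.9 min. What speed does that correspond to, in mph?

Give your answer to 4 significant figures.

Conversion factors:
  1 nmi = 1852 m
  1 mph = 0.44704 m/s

18.96 mph

149.6 nmi × 1852 → 277059 m
544.9 min × 60 → 32694 s
v = d / t = 277059 m / 32694 s = 8.47431 m/s
8.47431 m/s ÷ (0.44704 m/s/mph) = 18.9565 mph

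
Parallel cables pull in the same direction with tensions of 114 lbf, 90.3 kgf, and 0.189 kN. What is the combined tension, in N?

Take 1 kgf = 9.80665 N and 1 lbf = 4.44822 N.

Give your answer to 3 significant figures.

114 lbf × 4.44822 = 507.097 N
90.3 kgf × 9.80665 = 885.54 N
0.189 kN × 1000 = 189 N
Sum: 507.097 + 885.54 + 189 = 1581.64 N

1580 N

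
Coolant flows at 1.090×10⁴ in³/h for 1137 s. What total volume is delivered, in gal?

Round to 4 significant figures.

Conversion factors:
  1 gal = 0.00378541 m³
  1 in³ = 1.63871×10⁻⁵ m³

14.90 gal

1.090×10⁴ in³/h → 4.96165×10⁻⁵ m³/s
V = Q × t = 4.96165×10⁻⁵ × 1137 = 0.056414 m³
In gal: 0.056414 / 0.00378541 = 14.903 gal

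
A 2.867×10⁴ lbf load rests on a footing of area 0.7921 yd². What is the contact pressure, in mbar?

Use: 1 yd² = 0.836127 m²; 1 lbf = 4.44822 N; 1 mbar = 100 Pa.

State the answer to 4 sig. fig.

1926 mbar

2.867×10⁴ lbf × 4.44822 → 127530 N
0.7921 yd² × 0.836127 → 0.662296 m²
P = F / A = 127530 N / 0.662296 m² = 192557 Pa
192557 Pa ÷ (100 Pa/mbar) = 1925.57 mbar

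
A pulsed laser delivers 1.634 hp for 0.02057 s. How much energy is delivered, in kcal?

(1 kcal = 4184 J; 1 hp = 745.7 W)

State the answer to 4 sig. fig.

0.005990 kcal

1.634 hp × 745.7 → 1218.47 W
E = P × t = 1218.47 W × 0.02057 s = 25.0639 J
25.0639 J ÷ (4184 J/kcal) = 0.00599042 kcal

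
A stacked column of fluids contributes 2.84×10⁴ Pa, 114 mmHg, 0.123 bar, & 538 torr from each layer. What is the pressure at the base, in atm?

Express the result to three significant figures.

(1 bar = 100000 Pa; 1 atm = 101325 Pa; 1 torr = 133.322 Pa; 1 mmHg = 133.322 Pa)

1.26 atm

2.84×10⁴ Pa (already Pa)
114 mmHg × 133.322 → 15198.7 Pa
0.123 bar × 100000 → 12300 Pa
538 torr × 133.322 → 71727.2 Pa
Sum: 28400 + 15198.7 + 12300 + 71727.2 = 127626 Pa
In atm: 127626 / 101325 = 1.25957 atm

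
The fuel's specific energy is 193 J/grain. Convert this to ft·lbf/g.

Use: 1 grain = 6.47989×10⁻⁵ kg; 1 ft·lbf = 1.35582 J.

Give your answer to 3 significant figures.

2200 ft·lbf/g

193 J/grain ÷ 6.47989×10⁻⁵ kg/grain = 2.97845×10⁶ J/kg
2.97845×10⁶ J/kg ÷ 1.35582 J/ft·lbf × 0.001 kg/g = 2196.79 ft·lbf/g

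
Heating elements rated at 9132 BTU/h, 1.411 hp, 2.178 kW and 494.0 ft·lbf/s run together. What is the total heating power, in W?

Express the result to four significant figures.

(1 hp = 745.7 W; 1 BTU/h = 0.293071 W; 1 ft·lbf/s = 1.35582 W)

6576 W

9132 BTU/h × 0.293071 = 2676.32 W
1.411 hp × 745.7 = 1052.18 W
2.178 kW × 1000 = 2178 W
494.0 ft·lbf/s × 1.35582 = 669.775 W
Combined: 2676.32 + 1052.18 + 2178 + 669.775 = 6576.28 W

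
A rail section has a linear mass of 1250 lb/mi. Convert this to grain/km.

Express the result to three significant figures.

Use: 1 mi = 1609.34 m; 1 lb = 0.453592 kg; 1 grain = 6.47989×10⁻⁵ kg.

1250 lb/mi × 0.453592 kg/lb ÷ 1609.34 m/mi = 0.352312 kg/m
0.352312 kg/m ÷ 6.47989×10⁻⁵ kg/grain × 1000 m/km = 5.43701×10⁶ grain/km

5.44×10⁶ grain/km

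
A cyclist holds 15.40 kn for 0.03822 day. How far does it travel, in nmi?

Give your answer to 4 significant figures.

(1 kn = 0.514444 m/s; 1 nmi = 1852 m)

14.13 nmi

15.40 kn × 0.514444 → 7.92244 m/s
0.03822 day × 86400 → 3302.21 s
d = v × t = 7.92244 m/s × 3302.21 s = 26161.6 m
26161.6 m ÷ (1852 m/nmi) = 14.1261 nmi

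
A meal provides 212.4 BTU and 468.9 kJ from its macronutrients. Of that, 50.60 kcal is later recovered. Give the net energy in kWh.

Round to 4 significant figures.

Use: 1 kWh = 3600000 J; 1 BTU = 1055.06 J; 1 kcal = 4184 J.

0.1337 kWh

212.4 BTU × 1055.06 = 224095 J
468.9 kJ × 1000 = 468900 J
50.60 kcal × 4184 = 211710 J
Net: 224095 + 468900 − 211710 = 481285 J
In kWh: 481285 / 3600000 = 0.13369 kWh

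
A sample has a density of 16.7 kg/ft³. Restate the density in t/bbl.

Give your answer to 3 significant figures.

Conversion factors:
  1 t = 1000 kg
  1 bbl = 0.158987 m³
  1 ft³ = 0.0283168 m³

16.7 kg/ft³ ÷ 0.0283168 m³/ft³ = 589.756 kg/m³
589.756 kg/m³ ÷ 1000 kg/t × 0.158987 m³/bbl = 0.0937635 t/bbl

0.0938 t/bbl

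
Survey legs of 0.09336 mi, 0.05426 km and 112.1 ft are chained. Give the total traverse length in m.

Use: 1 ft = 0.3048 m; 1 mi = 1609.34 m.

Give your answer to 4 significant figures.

0.09336 mi × 1609.34 = 150.248 m
0.05426 km × 1000 = 54.26 m
112.1 ft × 0.3048 = 34.1681 m
Sum: 150.248 + 54.26 + 34.1681 = 238.676 m

238.7 m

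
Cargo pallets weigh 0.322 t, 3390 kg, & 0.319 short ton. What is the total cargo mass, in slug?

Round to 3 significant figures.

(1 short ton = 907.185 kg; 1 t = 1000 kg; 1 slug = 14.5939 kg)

0.322 t × 1000 = 322 kg
3390 kg (already kg)
0.319 short ton × 907.185 = 289.392 kg
Total: 322 + 3390 + 289.392 = 4001.39 kg
In slug: 4001.39 / 14.5939 = 274.182 slug

274 slug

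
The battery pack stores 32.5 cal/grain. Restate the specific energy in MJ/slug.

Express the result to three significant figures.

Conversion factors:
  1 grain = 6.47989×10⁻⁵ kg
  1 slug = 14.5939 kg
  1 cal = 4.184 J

32.5 cal/grain × 4.184 J/cal ÷ 6.47989×10⁻⁵ kg/grain = 2.09849×10⁶ J/kg
2.09849×10⁶ J/kg ÷ 1000000 J/MJ × 14.5939 kg/slug = 30.6252 MJ/slug

30.6 MJ/slug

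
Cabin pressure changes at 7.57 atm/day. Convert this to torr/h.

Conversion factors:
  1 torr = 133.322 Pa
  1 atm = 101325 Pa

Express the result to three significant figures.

240 torr/h

7.57 atm/day × 101325 Pa/atm ÷ 86400 s/day = 8.87766 Pa/s
8.87766 Pa/s ÷ 133.322 Pa/torr × 3600 s/h = 239.717 torr/h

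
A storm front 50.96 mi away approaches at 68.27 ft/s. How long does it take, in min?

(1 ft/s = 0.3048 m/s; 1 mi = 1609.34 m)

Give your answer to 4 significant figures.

65.69 min

50.96 mi × 1609.34 → 82012 m
68.27 ft/s × 0.3048 → 20.8087 m/s
t = d / v = 82012 m / 20.8087 m/s = 3941.24 s
3941.24 s ÷ (60 s/min) = 65.6873 min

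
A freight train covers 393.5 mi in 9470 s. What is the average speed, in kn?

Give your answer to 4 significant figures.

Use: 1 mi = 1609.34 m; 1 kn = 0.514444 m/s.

393.5 mi × 1609.34 = 633275 m
v = d / t = 633275 m / 9470 s = 66.8717 m/s
66.8717 m/s ÷ (0.514444 m/s/kn) = 129.988 kn

130.0 kn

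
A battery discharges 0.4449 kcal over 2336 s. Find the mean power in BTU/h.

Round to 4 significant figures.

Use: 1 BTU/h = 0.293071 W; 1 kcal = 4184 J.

2.719 BTU/h

0.4449 kcal × 4184 → 1861.46 J
P = E / t = 1861.46 J / 2336 s = 0.796858 W
0.796858 W ÷ (0.293071 W/BTU/h) = 2.71899 BTU/h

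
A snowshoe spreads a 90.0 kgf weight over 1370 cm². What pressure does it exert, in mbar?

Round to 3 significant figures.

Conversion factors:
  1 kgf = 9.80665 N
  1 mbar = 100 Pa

90.0 kgf × 9.80665 → 882.598 N
1370 cm² × 0.0001 → 0.137 m²
P = F / A = 882.598 N / 0.137 m² = 6442.32 Pa
6442.32 Pa ÷ (100 Pa/mbar) = 64.4232 mbar

64.4 mbar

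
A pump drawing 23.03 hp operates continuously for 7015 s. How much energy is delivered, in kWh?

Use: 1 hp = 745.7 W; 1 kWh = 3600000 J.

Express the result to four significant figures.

33.46 kWh

23.03 hp × 745.7 = 17173.5 W
E = P × t = 17173.5 W × 7015 s = 1.20472×10⁸ J
1.20472×10⁸ J ÷ (3600000 J/kWh) = 33.4644 kWh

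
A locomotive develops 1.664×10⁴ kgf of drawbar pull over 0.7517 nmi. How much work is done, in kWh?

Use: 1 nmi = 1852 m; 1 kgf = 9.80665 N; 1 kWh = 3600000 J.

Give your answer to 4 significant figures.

1.664×10⁴ kgf × 9.80665 → 163183 N
0.7517 nmi × 1852 → 1392.15 m
W = F × d = 163183 N × 1392.15 m = 2.27175×10⁸ J
2.27175×10⁸ J ÷ (3600000 J/kWh) = 63.1042 kWh

63.10 kWh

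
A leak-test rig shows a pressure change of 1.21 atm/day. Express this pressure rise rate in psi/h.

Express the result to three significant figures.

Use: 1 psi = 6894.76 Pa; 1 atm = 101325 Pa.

1.21 atm/day × 101325 Pa/atm ÷ 86400 s/day = 1.41902 Pa/s
1.41902 Pa/s ÷ 6894.76 Pa/psi × 3600 s/h = 0.740921 psi/h

0.741 psi/h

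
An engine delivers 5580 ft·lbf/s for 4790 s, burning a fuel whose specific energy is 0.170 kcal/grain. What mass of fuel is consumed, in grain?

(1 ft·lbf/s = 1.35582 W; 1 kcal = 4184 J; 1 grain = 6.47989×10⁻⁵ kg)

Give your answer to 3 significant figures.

5580 ft·lbf/s → 7565.48 W
E = P × t = 7565.48 × 4790 = 3.62386×10⁷ J
0.170 kcal/grain → 1.09767×10⁷ J/kg
m = E / e_s = 3.62386×10⁷ / 1.09767×10⁷ = 3.30141 kg
In grain: 3.30141 / 6.47989×10⁻⁵ = 50948.6 grain

5.09×10⁴ grain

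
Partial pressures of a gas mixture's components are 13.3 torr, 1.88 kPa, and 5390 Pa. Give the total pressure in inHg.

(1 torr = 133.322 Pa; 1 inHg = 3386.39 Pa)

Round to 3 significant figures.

13.3 torr × 133.322 → 1773.18 Pa
1.88 kPa × 1000 → 1880 Pa
5390 Pa (already Pa)
Sum: 1773.18 + 1880 + 5390 = 9043.18 Pa
In inHg: 9043.18 / 3386.39 = 2.67045 inHg

2.67 inHg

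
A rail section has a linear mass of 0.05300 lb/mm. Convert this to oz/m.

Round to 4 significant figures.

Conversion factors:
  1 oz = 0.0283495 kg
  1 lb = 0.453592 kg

0.05300 lb/mm × 0.453592 kg/lb ÷ 0.001 m/mm = 24.0404 kg/m
24.0404 kg/m ÷ 0.0283495 kg/oz = 848.001 oz/m

848.0 oz/m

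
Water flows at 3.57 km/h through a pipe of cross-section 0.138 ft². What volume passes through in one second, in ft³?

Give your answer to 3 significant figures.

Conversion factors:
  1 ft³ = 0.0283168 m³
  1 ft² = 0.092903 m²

3.57 km/h × (1/3.6) → 0.991667 m/s
0.138 ft² × 0.092903 → 0.0128206 m²
V = v × A × t = 0.991667 m/s × 0.0128206 m² × 1 s = 0.0127138 m³
0.0127138 m³ ÷ (0.0283168 m³/ft³) = 0.448984 ft³

0.449 ft³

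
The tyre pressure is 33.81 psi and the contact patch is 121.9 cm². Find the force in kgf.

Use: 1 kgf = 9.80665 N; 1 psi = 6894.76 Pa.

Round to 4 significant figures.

33.81 psi × 6894.76 = 233112 Pa
121.9 cm² × 0.0001 = 0.01219 m²
F = P × A = 233112 Pa × 0.01219 m² = 2841.64 N
2841.64 N ÷ (9.80665 N/kgf) = 289.767 kgf

289.8 kgf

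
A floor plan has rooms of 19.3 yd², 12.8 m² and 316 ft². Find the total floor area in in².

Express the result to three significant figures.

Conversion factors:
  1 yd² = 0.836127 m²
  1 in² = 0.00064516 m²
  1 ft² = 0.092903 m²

19.3 yd² × 0.836127 = 16.1373 m²
12.8 m² (already m²)
316 ft² × 0.092903 = 29.3573 m²
Total: 16.1373 + 12.8 + 29.3573 = 58.2946 m²
In in²: 58.2946 / 0.00064516 = 90356.8 in²

9.04×10⁴ in²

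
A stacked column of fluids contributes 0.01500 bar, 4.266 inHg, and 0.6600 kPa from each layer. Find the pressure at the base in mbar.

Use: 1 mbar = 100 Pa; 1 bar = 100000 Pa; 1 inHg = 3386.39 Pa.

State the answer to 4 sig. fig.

0.01500 bar × 100000 = 1500 Pa
4.266 inHg × 3386.39 = 14446.3 Pa
0.6600 kPa × 1000 = 660 Pa
Sum: 1500 + 14446.3 + 660 = 16606.3 Pa
In mbar: 16606.3 / 100 = 166.063 mbar

166.1 mbar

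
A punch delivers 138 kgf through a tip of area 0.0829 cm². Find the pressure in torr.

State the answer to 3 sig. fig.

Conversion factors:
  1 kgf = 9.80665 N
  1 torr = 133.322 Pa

1.22×10⁶ torr

138 kgf × 9.80665 → 1353.32 N
0.0829 cm² × 0.0001 → 8.29×10⁻⁶ m²
P = F / A = 1353.32 N / 8.29×10⁻⁶ m² = 1.63247×10⁸ Pa
1.63247×10⁸ Pa ÷ (133.322 Pa/torr) = 1.22446×10⁶ torr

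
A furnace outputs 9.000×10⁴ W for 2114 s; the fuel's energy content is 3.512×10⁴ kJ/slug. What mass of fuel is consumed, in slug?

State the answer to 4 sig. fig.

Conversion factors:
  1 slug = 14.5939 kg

5.417 slug

E = P × t = 90000 × 2114 = 1.9026×10⁸ J
3.512×10⁴ kJ/slug → 2.40648×10⁶ J/kg
m = E / e_s = 1.9026×10⁸ / 2.40648×10⁶ = 79.0615 kg
In slug: 79.0615 / 14.5939 = 5.41743 slug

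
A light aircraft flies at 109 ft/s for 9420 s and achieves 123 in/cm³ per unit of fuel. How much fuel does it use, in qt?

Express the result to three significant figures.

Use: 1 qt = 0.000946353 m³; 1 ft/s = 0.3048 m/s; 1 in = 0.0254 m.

109 ft/s → 33.2232 m/s
d = v × t = 33.2232 × 9420 = 312963 m
123 in/cm³ → 3.1242×10⁶ m/m³
V = d / (distance per unit fuel) = 312963 / 3.1242×10⁶ = 0.100174 m³
In qt: 0.100174 / 0.000946353 = 105.853 qt

106 qt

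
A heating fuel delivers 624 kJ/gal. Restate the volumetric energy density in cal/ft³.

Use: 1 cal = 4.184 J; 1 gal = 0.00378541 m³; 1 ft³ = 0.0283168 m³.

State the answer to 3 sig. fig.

1.12×10⁶ cal/ft³

624 kJ/gal × 1000 J/kJ ÷ 0.00378541 m³/gal = 1.64843×10⁸ J/m³
1.64843×10⁸ J/m³ ÷ 4.184 J/cal × 0.0283168 m³/ft³ = 1.11564×10⁶ cal/ft³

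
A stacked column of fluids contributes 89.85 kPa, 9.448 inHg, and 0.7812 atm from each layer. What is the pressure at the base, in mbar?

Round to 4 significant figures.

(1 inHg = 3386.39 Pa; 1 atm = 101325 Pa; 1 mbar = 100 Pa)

89.85 kPa × 1000 = 89850 Pa
9.448 inHg × 3386.39 = 31994.6 Pa
0.7812 atm × 101325 = 79155.1 Pa
Sum: 89850 + 31994.6 + 79155.1 = 201000 Pa
In mbar: 201000 / 100 = 2010 mbar

2010 mbar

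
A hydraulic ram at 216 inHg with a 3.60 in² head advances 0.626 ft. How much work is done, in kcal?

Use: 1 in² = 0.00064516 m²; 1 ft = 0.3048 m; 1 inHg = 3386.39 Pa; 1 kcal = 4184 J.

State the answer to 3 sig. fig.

216 inHg → 731460 Pa
3.60 in² → 0.00232258 m²
F = P × A = 731460 × 0.00232258 = 1698.87 N
0.626 ft → 0.190805 m
W = F × d = 1698.87 × 0.190805 = 324.153 J
In kcal: 324.153 / 4184 = 0.0774744 kcal

0.0775 kcal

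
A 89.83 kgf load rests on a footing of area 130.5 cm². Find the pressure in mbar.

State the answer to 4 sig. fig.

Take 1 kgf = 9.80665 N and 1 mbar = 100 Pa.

675.0 mbar

89.83 kgf × 9.80665 → 880.931 N
130.5 cm² × 0.0001 → 0.01305 m²
P = F / A = 880.931 N / 0.01305 m² = 67504.3 Pa
67504.3 Pa ÷ (100 Pa/mbar) = 675.043 mbar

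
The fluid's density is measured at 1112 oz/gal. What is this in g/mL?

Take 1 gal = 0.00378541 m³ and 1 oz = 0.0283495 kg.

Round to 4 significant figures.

8.328 g/mL

1112 oz/gal × 0.0283495 kg/oz ÷ 0.00378541 m³/gal = 8327.93 kg/m³
8327.93 kg/m³ ÷ 0.001 kg/g × 10⁻⁶ m³/mL = 8.32793 g/mL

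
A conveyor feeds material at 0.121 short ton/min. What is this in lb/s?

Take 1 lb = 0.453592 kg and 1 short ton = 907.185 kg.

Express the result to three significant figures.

4.03 lb/s

0.121 short ton/min × 907.185 kg/short ton ÷ 60 s/min = 1.82949 kg/s
1.82949 kg/s ÷ 0.453592 kg/lb = 4.03334 lb/s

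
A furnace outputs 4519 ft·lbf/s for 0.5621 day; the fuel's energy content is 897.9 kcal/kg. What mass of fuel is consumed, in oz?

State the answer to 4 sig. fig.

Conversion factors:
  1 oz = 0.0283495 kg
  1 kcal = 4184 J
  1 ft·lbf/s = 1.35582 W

2794 oz

4519 ft·lbf/s → 6126.95 W
0.5621 day → 48565.4 s
E = P × t = 6126.95 × 48565.4 = 2.97558×10⁸ J
897.9 kcal/kg → 3.75681×10⁶ J/kg
m = E / e_s = 2.97558×10⁸ / 3.75681×10⁶ = 79.205 kg
In oz: 79.205 / 0.0283495 = 2793.88 oz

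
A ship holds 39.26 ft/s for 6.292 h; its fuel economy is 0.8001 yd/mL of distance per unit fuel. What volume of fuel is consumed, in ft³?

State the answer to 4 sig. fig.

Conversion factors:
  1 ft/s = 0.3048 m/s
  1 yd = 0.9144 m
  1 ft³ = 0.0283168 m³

39.26 ft/s → 11.9664 m/s
6.292 h → 22651.2 s
d = v × t = 11.9664 × 22651.2 = 271053 m
0.8001 yd/mL → 731611 m/m³
V = d / (distance per unit fuel) = 271053 / 731611 = 0.370488 m³
In ft³: 0.370488 / 0.0283168 = 13.0837 ft³

13.08 ft³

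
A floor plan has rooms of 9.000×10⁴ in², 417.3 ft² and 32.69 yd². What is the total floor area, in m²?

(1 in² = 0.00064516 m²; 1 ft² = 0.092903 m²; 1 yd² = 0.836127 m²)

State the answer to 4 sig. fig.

9.000×10⁴ in² × 0.00064516 = 58.0644 m²
417.3 ft² × 0.092903 = 38.7684 m²
32.69 yd² × 0.836127 = 27.333 m²
Combined: 58.0644 + 38.7684 + 27.333 = 124.166 m²

124.2 m²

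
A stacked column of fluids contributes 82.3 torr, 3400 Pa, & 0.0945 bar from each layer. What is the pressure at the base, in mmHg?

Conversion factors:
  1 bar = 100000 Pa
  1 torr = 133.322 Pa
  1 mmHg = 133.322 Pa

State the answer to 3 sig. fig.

179 mmHg

82.3 torr × 133.322 = 10972.4 Pa
3400 Pa (already Pa)
0.0945 bar × 100000 = 9450 Pa
Total: 10972.4 + 3400 + 9450 = 23822.4 Pa
In mmHg: 23822.4 / 133.322 = 178.683 mmHg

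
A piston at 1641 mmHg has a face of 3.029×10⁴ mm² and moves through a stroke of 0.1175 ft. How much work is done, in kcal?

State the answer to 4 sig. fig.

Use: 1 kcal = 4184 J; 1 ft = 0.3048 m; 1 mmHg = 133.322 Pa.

1641 mmHg → 218781 Pa
3.029×10⁴ mm² → 0.03029 m²
F = P × A = 218781 × 0.03029 = 6626.88 N
0.1175 ft → 0.035814 m
W = F × d = 6626.88 × 0.035814 = 237.335 J
In kcal: 237.335 / 4184 = 0.0567244 kcal

0.05672 kcal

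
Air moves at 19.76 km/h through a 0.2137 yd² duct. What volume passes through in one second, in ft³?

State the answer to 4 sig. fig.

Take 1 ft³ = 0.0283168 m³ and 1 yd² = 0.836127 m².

19.76 km/h × (1/3.6) → 5.48889 m/s
0.2137 yd² × 0.836127 → 0.17868 m²
V = v × A × t = 5.48889 m/s × 0.17868 m² × 1 s = 0.980755 m³
0.980755 m³ ÷ (0.0283168 m³/ft³) = 34.6351 ft³

34.64 ft³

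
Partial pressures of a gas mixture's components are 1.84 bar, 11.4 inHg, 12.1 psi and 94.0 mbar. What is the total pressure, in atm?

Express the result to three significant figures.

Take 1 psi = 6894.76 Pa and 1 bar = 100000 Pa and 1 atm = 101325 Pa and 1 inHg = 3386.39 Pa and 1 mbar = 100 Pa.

3.11 atm

1.84 bar × 100000 → 184000 Pa
11.4 inHg × 3386.39 → 38604.8 Pa
12.1 psi × 6894.76 → 83426.6 Pa
94.0 mbar × 100 → 9400 Pa
Combined: 184000 + 38604.8 + 83426.6 + 9400 = 315431 Pa
In atm: 315431 / 101325 = 3.11306 atm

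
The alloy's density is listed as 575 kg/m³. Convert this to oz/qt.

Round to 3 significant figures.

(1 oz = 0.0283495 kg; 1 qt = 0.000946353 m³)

19.2 oz/qt

575 kg/m³ is already 575 kg/m³
575 kg/m³ ÷ 0.0283495 kg/oz × 0.000946353 m³/qt = 19.1944 oz/qt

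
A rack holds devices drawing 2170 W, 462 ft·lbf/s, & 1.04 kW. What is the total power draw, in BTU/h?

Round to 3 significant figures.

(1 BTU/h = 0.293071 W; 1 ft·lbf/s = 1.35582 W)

1.31×10⁴ BTU/h

2170 W (already W)
462 ft·lbf/s × 1.35582 = 626.389 W
1.04 kW × 1000 = 1040 W
Sum: 2170 + 626.389 + 1040 = 3836.39 W
In BTU/h: 3836.39 / 0.293071 = 13090.3 BTU/h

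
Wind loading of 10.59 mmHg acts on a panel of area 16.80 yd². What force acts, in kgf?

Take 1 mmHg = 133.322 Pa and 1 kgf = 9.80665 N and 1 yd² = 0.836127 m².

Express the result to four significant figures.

10.59 mmHg × 133.322 → 1411.88 Pa
16.80 yd² × 0.836127 → 14.0469 m²
F = P × A = 1411.88 Pa × 14.0469 m² = 19832.5 N
19832.5 N ÷ (9.80665 N/kgf) = 2022.35 kgf

2022 kgf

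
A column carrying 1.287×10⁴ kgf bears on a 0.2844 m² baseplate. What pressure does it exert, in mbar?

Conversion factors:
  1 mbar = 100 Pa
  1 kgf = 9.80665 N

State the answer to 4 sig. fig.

1.287×10⁴ kgf × 9.80665 → 126212 N
P = F / A = 126212 N / 0.2844 m² = 443783 Pa
443783 Pa ÷ (100 Pa/mbar) = 4437.83 mbar

4438 mbar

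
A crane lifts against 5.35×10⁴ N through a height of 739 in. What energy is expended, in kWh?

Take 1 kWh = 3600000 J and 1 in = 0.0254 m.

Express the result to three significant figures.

0.279 kWh

739 in × 0.0254 → 18.7706 m
W = F × d = 53500 N × 18.7706 m = 1.00423×10⁶ J
1.00423×10⁶ J ÷ (3600000 J/kWh) = 0.278953 kWh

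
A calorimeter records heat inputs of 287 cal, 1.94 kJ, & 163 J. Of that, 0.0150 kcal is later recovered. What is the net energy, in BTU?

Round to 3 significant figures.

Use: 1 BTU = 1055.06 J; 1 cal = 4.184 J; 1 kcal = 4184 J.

287 cal × 4.184 = 1200.81 J
1.94 kJ × 1000 = 1940 J
163 J (already J)
0.0150 kcal × 4184 = 62.76 J
Sum: 1200.81 + 1940 + 163 − 62.76 = 3241.05 J
In BTU: 3241.05 / 1055.06 = 3.07191 BTU

3.07 BTU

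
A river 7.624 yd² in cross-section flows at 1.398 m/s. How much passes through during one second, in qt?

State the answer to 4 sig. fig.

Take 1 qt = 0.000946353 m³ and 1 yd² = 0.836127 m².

9417 qt

7.624 yd² × 0.836127 → 6.37463 m²
V = v × A × t = 1.398 m/s × 6.37463 m² × 1 s = 8.91173 m³
8.91173 m³ ÷ (0.000946353 m³/qt) = 9416.92 qt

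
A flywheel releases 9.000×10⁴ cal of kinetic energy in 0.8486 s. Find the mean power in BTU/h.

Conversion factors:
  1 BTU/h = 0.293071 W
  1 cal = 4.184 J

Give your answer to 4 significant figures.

9.000×10⁴ cal × 4.184 → 376560 J
P = E / t = 376560 J / 0.8486 s = 443743 W
443743 W ÷ (0.293071 W/BTU/h) = 1.51411×10⁶ BTU/h

1.514×10⁶ BTU/h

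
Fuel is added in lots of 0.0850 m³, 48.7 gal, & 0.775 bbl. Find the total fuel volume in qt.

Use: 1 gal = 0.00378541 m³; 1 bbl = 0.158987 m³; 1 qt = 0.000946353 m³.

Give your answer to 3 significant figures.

0.0850 m³ (already m³)
48.7 gal × 0.00378541 = 0.184349 m³
0.775 bbl × 0.158987 = 0.123215 m³
Combined: 0.085 + 0.184349 + 0.123215 = 0.392564 m³
In qt: 0.392564 / 0.000946353 = 414.818 qt

415 qt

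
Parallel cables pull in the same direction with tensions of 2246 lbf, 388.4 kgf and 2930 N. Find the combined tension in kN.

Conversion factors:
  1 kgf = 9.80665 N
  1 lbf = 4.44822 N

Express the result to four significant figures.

2246 lbf × 4.44822 → 9990.7 N
388.4 kgf × 9.80665 → 3808.9 N
2930 N (already N)
Sum: 9990.7 + 3808.9 + 2930 = 16729.6 N
In kN: 16729.6 / 1000 = 16.7296 kN

16.73 kN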